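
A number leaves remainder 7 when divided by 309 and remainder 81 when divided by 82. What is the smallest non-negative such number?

6805

Write x = 7 + 309·k. Then 309·k ≡ 81 − 7 ≡ 74 (mod 82).
Need 309⁻¹ mod 82. Extended Euclid on (82, 63):
82 = 1×63 + 19
63 = 3×19 + 6
19 = 3×6 + 1
6 = 6×1 + 0
Back-substitute:
1 = 19 − 3·6
1 = −3·63 + 10·19
1 = 10·82 − 13·63
309⁻¹ ≡ 69 (mod 82), so k ≡ 69·74 ≡ 22 (mod 82).
x = 7 + 309·22 = 6805.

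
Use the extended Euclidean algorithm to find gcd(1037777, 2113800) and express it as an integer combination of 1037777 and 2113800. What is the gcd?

Apply Euclid's algorithm to 2113800 and 1037777:
2113800 = 2*1037777 + 38246
1037777 = 27*38246 + 5135
38246 = 7*5135 + 2301
5135 = 2*2301 + 533
2301 = 4*533 + 169
533 = 3*169 + 26
169 = 6*26 + 13
26 = 2*13 + 0
gcd(1037777, 2113800) = 13.
Back-substituting:
13 = 169 − 6·26
13 = −6·533 + 19·169
13 = 19·2301 − 82·533
13 = −82·5135 + 183·2301
13 = 183·38246 − 1363·5135
13 = −1363·1037777 + 36984·38246
13 = 36984·2113800 − 75331·1037777
So 13 = (36984)·2113800 + (-75331)·1037777.

13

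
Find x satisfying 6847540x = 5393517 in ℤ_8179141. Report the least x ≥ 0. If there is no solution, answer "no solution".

First find gcd(6847540, 8179141):
8179141 = 1×6847540 + 1331601
6847540 = 5×1331601 + 189535
1331601 = 7×189535 + 4856
189535 = 39×4856 + 151
4856 = 32×151 + 24
151 = 6×24 + 7
24 = 3×7 + 3
7 = 2×3 + 1
3 = 3×1 + 0
gcd = 1, so a unique solution mod 8179141 exists.
Back-substitute for the Bézout coefficients:
1 = 7 − 2·3
1 = −2·24 + 7·7
1 = 7·151 − 44·24
1 = −44·4856 + 1415·151
1 = 1415·189535 − 55229·4856
1 = −55229·1331601 + 388018·189535
1 = 388018·6847540 − 1995319·1331601
1 = −1995319·8179141 + 2383337·6847540
So 6847540·(2383337) ≡ 1 (mod 8179141), giving 6847540⁻¹ ≡ 2383337.
x ≡ 6847540⁻¹·5393517 ≡ 2383337·5393517 ≡ 1614681 (mod 8179141).

1614681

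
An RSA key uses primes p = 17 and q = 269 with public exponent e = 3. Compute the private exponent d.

φ(n) = (p−1)(q−1) = 16·268 = 4288.
Need d with 3·d ≡ 1 (mod 4288). Apply the extended Euclidean algorithm:
4288 = 1429×3 + 1
3 = 3×1 + 0
Back-substitute:
1 = 4288 − 1429·3
So 3·(-1429) ≡ 1 (mod 4288), hence d ≡ -1429 ≡ 2859 (mod 4288).

2859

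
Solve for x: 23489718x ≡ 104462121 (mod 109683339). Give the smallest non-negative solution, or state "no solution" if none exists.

5922084

First find gcd(23489718, 109683339):
109683339 = 4·23489718 + 15724467
23489718 = 1·15724467 + 7765251
15724467 = 2·7765251 + 193965
7765251 = 40·193965 + 6651
193965 = 29·6651 + 1086
6651 = 6·1086 + 135
1086 = 8·135 + 6
135 = 22·6 + 3
6 = 2·3 + 0
gcd = 3 and 3 | 104462121, so solutions exist. Divide through by 3: 7829906x ≡ 34820707 (mod 36561113).
Now find 7829906⁻¹ mod 36561113:
36561113 = 4×7829906 + 5241489
7829906 = 1×5241489 + 2588417
5241489 = 2×2588417 + 64655
2588417 = 40×64655 + 2217
64655 = 29×2217 + 362
2217 = 6×362 + 45
362 = 8×45 + 2
45 = 22×2 + 1
2 = 2×1 + 0
Back-substitute:
1 = 45 − 22·2
1 = −22·362 + 177·45
1 = 177·2217 − 1084·362
1 = −1084·64655 + 31613·2217
1 = 31613·2588417 − 1265604·64655
1 = −1265604·5241489 + 2562821·2588417
1 = 2562821·7829906 − 3828425·5241489
1 = −3828425·36561113 + 17876521·7829906
So 7829906⁻¹ ≡ 17876521 (mod 36561113).
Then x ≡ 17876521·34820707 ≡ 5922084 (mod 36561113); the smallest non-negative solution is x = 5922084.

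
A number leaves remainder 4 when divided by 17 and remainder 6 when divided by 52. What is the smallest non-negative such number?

Write x = 4 + 17·k. Then 17·k ≡ 6 − 4 ≡ 2 (mod 52).
Need 17⁻¹ mod 52. Extended Euclid on (52, 17):
52 = 3×17 + 1
17 = 17×1 + 0
Back-substitute:
1 = 52 − 3·17
17⁻¹ ≡ 49 (mod 52), so k ≡ 49·2 ≡ 46 (mod 52).
x = 4 + 17·46 = 786.

786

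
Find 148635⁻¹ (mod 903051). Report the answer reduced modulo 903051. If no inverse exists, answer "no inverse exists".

no inverse exists

Compute gcd(148635, 903051):
903051 = 6*148635 + 11241
148635 = 13*11241 + 2502
11241 = 4*2502 + 1233
2502 = 2*1233 + 36
1233 = 34*36 + 9
36 = 4*9 + 0
The gcd is 9, not 1, hence no inverse exists.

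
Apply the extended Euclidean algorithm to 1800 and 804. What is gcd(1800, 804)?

Repeated division:
1800 = 2×804 + 192
804 = 4×192 + 36
192 = 5×36 + 12
36 = 3×12 + 0
gcd(1800, 804) = 12.
Back-substituting:
12 = 192 − 5·36
12 = −5·804 + 21·192
12 = 21·1800 − 47·804
So 12 = (21)·1800 + (-47)·804.

12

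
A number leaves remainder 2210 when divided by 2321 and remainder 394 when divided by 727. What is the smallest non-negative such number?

Write x = 2210 + 2321·k. Then 2321·k ≡ 394 − 2210 ≡ 365 (mod 727).
Need 2321⁻¹ mod 727. Extended Euclid on (727, 140):
727 = 5·140 + 27
140 = 5·27 + 5
27 = 5·5 + 2
5 = 2·2 + 1
2 = 2·1 + 0
Back-substitute:
1 = 5 − 2·2
1 = −2·27 + 11·5
1 = 11·140 − 57·27
1 = −57·727 + 296·140
2321⁻¹ ≡ 296 (mod 727), so k ≡ 296·365 ≡ 444 (mod 727).
x = 2210 + 2321·444 = 1032734.

1032734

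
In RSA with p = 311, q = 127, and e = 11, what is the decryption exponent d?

φ(n) = (p−1)(q−1) = 310·126 = 39060.
Need d with 11·d ≡ 1 (mod 39060). Apply the extended Euclidean algorithm:
39060 = 3550*11 + 10
11 = 1*10 + 1
10 = 10*1 + 0
Back-substitute:
1 = 11 − 10
1 = −39060 + 3551·11
So 11·3551 ≡ 1 (mod 39060), hence d = 3551.

3551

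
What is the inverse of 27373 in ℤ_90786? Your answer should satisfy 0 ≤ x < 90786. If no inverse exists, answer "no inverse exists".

gcd(90786, 27373) by repeated division:
90786 = 3·27373 + 8667
27373 = 3·8667 + 1372
8667 = 6·1372 + 435
1372 = 3·435 + 67
435 = 6·67 + 33
67 = 2·33 + 1
33 = 33·1 + 0
gcd = 1, so the inverse exists. Back-substitute:
1 = 67 − 2·33
1 = −2·435 + 13·67
1 = 13·1372 − 41·435
1 = −41·8667 + 259·1372
1 = 259·27373 − 818·8667
1 = −818·90786 + 2713·27373
So 27373·2713 ≡ 1 (mod 90786).

2713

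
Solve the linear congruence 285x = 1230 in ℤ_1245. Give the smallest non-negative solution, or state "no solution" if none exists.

48

First find gcd(285, 1245):
1245 = 4*285 + 105
285 = 2*105 + 75
105 = 1*75 + 30
75 = 2*30 + 15
30 = 2*15 + 0
gcd = 15 and 15 | 1230, so solutions exist. Divide through by 15: 19x ≡ 82 (mod 83).
Now find 19⁻¹ mod 83:
83 = 4·19 + 7
19 = 2·7 + 5
7 = 1·5 + 2
5 = 2·2 + 1
2 = 2·1 + 0
Back-substitute:
1 = 5 − 2·2
1 = −2·7 + 3·5
1 = 3·19 − 8·7
1 = −8·83 + 35·19
So 19⁻¹ ≡ 35 (mod 83).
Then x ≡ 35·82 ≡ 48 (mod 83); the smallest non-negative solution is x = 48.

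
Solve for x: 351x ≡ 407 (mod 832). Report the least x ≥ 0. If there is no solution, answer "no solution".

gcd(351, 832):
832 = 2·351 + 130
351 = 2·130 + 91
130 = 1·91 + 39
91 = 2·39 + 13
39 = 3·13 + 0
gcd = 13, but 13 ∤ 407, so the congruence has no solution.

no solution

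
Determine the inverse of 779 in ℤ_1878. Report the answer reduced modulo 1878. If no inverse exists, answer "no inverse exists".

Extended Euclidean algorithm:
1878 = 2×779 + 320
779 = 2×320 + 139
320 = 2×139 + 42
139 = 3×42 + 13
42 = 3×13 + 3
13 = 4×3 + 1
3 = 3×1 + 0
Since gcd(779, 1878) = 1, back-substitute to write 1 as a combination:
1 = 13 − 4·3
1 = −4·42 + 13·13
1 = 13·139 − 43·42
1 = −43·320 + 99·139
1 = 99·779 − 241·320
1 = −241·1878 + 581·779
So 779·581 ≡ 1 (mod 1878).

581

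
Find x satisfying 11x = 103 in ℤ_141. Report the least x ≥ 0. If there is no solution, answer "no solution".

35

First find gcd(11, 141):
141 = 12×11 + 9
11 = 1×9 + 2
9 = 4×2 + 1
2 = 2×1 + 0
gcd = 1, so a unique solution mod 141 exists.
Back-substitute for the Bézout coefficients:
1 = 9 − 4·2
1 = −4·11 + 5·9
1 = 5·141 − 64·11
So 11·(-64) ≡ 1 (mod 141), giving 11⁻¹ ≡ 77.
x ≡ 11⁻¹·103 ≡ 77·103 ≡ 35 (mod 141).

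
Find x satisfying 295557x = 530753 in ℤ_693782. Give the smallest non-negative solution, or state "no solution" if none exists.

First find gcd(295557, 693782):
693782 = 2·295557 + 102668
295557 = 2·102668 + 90221
102668 = 1·90221 + 12447
90221 = 7·12447 + 3092
12447 = 4·3092 + 79
3092 = 39·79 + 11
79 = 7·11 + 2
11 = 5·2 + 1
2 = 2·1 + 0
gcd = 1, so a unique solution mod 693782 exists.
Back-substitute for the Bézout coefficients:
1 = 11 − 5·2
1 = −5·79 + 36·11
1 = 36·3092 − 1409·79
1 = −1409·12447 + 5672·3092
1 = 5672·90221 − 41113·12447
1 = −41113·102668 + 46785·90221
1 = 46785·295557 − 134683·102668
1 = −134683·693782 + 316151·295557
So 295557·(316151) ≡ 1 (mod 693782), giving 295557⁻¹ ≡ 316151.
x ≡ 295557⁻¹·530753 ≡ 316151·530753 ≡ 670965 (mod 693782).

670965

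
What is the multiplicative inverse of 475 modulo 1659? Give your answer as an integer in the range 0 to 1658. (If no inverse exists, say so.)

Extended Euclidean algorithm:
1659 = 3×475 + 234
475 = 2×234 + 7
234 = 33×7 + 3
7 = 2×3 + 1
3 = 3×1 + 0
Since gcd(475, 1659) = 1, back-substitute to write 1 as a combination:
1 = 7 − 2·3
1 = −2·234 + 67·7
1 = 67·475 − 136·234
1 = −136·1659 + 475·475
So 475·475 ≡ 1 (mod 1659).

475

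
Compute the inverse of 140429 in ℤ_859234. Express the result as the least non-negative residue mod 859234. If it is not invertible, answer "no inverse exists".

27283

Apply the Euclidean algorithm to 859234 and 140429:
859234 = 6×140429 + 16660
140429 = 8×16660 + 7149
16660 = 2×7149 + 2362
7149 = 3×2362 + 63
2362 = 37×63 + 31
63 = 2×31 + 1
31 = 31×1 + 0
Since gcd(140429, 859234) = 1, back-substitute to write 1 as a combination:
1 = 63 − 2·31
1 = −2·2362 + 75·63
1 = 75·7149 − 227·2362
1 = −227·16660 + 529·7149
1 = 529·140429 − 4459·16660
1 = −4459·859234 + 27283·140429
So 140429·27283 ≡ 1 (mod 859234).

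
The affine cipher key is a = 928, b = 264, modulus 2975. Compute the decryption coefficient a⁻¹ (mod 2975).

1542

Run Euclid on (2975, 928):
2975 = 3×928 + 191
928 = 4×191 + 164
191 = 1×164 + 27
164 = 6×27 + 2
27 = 13×2 + 1
2 = 2×1 + 0
gcd = 1, so the inverse exists. Back-substitute:
1 = 27 − 13·2
1 = −13·164 + 79·27
1 = 79·191 − 92·164
1 = −92·928 + 447·191
1 = 447·2975 − 1433·928
Thus 928·(-1433) ≡ 1 (mod 2975); reducing, -1433 mod 2975 = 1542.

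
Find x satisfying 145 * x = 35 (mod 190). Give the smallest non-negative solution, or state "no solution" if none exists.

33

First find gcd(145, 190):
190 = 1*145 + 45
145 = 3*45 + 10
45 = 4*10 + 5
10 = 2*5 + 0
gcd = 5 and 5 | 35, so solutions exist. Divide through by 5: 29x ≡ 7 (mod 38).
Now find 29⁻¹ mod 38:
38 = 1·29 + 9
29 = 3·9 + 2
9 = 4·2 + 1
2 = 2·1 + 0
Back-substitute:
1 = 9 − 4·2
1 = −4·29 + 13·9
1 = 13·38 − 17·29
So 29·(-17) ≡ 1 (mod 38), i.e. 29⁻¹ ≡ 21.
Then x ≡ 21·7 ≡ 33 (mod 38); the smallest non-negative solution is x = 33.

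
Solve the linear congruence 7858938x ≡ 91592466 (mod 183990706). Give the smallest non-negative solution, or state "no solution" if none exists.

First find gcd(7858938, 183990706):
183990706 = 23*7858938 + 3235132
7858938 = 2*3235132 + 1388674
3235132 = 2*1388674 + 457784
1388674 = 3*457784 + 15322
457784 = 29*15322 + 13446
15322 = 1*13446 + 1876
13446 = 7*1876 + 314
1876 = 5*314 + 306
314 = 1*306 + 8
306 = 38*8 + 2
8 = 4*2 + 0
gcd = 2 and 2 | 91592466, so solutions exist. Divide through by 2: 3929469x ≡ 45796233 (mod 91995353).
Now find 3929469⁻¹ mod 91995353:
91995353 = 23*3929469 + 1617566
3929469 = 2*1617566 + 694337
1617566 = 2*694337 + 228892
694337 = 3*228892 + 7661
228892 = 29*7661 + 6723
7661 = 1*6723 + 938
6723 = 7*938 + 157
938 = 5*157 + 153
157 = 1*153 + 4
153 = 38*4 + 1
4 = 4*1 + 0
Back-substitute:
1 = 153 − 38·4
1 = −38·157 + 39·153
1 = 39·938 − 233·157
1 = −233·6723 + 1670·938
1 = 1670·7661 − 1903·6723
1 = −1903·228892 + 56857·7661
1 = 56857·694337 − 172474·228892
1 = −172474·1617566 + 401805·694337
1 = 401805·3929469 − 976084·1617566
1 = −976084·91995353 + 22851737·3929469
So 3929469⁻¹ ≡ 22851737 (mod 91995353).
Then x ≡ 22851737·45796233 ≡ 67584084 (mod 91995353); the smallest non-negative solution is x = 67584084.

67584084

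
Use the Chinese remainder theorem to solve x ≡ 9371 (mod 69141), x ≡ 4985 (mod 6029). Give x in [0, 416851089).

19991120

Write x = 9371 + 69141·k. Then 69141·k ≡ 4985 − 9371 ≡ 1643 (mod 6029).
Need 69141⁻¹ mod 6029. Extended Euclid on (6029, 2822):
6029 = 2*2822 + 385
2822 = 7*385 + 127
385 = 3*127 + 4
127 = 31*4 + 3
4 = 1*3 + 1
3 = 3*1 + 0
Back-substitute:
1 = 4 − 3
1 = −127 + 32·4
1 = 32·385 − 97·127
1 = −97·2822 + 711·385
1 = 711·6029 − 1519·2822
69141⁻¹ ≡ 4510 (mod 6029), so k ≡ 4510·1643 ≡ 289 (mod 6029).
x = 9371 + 69141·289 = 19991120.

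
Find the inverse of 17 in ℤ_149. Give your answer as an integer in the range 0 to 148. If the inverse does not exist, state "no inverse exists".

Run Euclid on (149, 17):
149 = 8·17 + 13
17 = 1·13 + 4
13 = 3·4 + 1
4 = 4·1 + 0
The gcd is 1. Working backward:
1 = 13 − 3·4
1 = −3·17 + 4·13
1 = 4·149 − 35·17
Hence 17⁻¹ ≡ -35 ≡ 114 (mod 149).

114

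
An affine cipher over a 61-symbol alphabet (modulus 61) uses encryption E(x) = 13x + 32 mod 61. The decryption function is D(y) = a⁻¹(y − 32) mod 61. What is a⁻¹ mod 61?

47

Apply the Euclidean algorithm to 61 and 13:
61 = 4×13 + 9
13 = 1×9 + 4
9 = 2×4 + 1
4 = 4×1 + 0
The gcd is 1. Working backward:
1 = 9 − 2·4
1 = −2·13 + 3·9
1 = 3·61 − 14·13
Hence 13⁻¹ ≡ -14 ≡ 47 (mod 61).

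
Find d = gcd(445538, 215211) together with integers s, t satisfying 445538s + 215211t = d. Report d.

1

Euclidean algorithm:
445538 = 2×215211 + 15116
215211 = 14×15116 + 3587
15116 = 4×3587 + 768
3587 = 4×768 + 515
768 = 1×515 + 253
515 = 2×253 + 9
253 = 28×9 + 1
9 = 9×1 + 0
gcd(445538, 215211) = 1.
Working backward:
1 = 253 − 28·9
1 = −28·515 + 57·253
1 = 57·768 − 85·515
1 = −85·3587 + 397·768
1 = 397·15116 − 1673·3587
1 = −1673·215211 + 23819·15116
1 = 23819·445538 − 49311·215211
So 1 = (23819)·445538 + (-49311)·215211.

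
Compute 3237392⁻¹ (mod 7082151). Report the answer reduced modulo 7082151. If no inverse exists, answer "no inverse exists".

3626867

Apply the Euclidean algorithm to 7082151 and 3237392:
7082151 = 2*3237392 + 607367
3237392 = 5*607367 + 200557
607367 = 3*200557 + 5696
200557 = 35*5696 + 1197
5696 = 4*1197 + 908
1197 = 1*908 + 289
908 = 3*289 + 41
289 = 7*41 + 2
41 = 20*2 + 1
2 = 2*1 + 0
Since gcd(3237392, 7082151) = 1, back-substitute to write 1 as a combination:
1 = 41 − 20·2
1 = −20·289 + 141·41
1 = 141·908 − 443·289
1 = −443·1197 + 584·908
1 = 584·5696 − 2779·1197
1 = −2779·200557 + 97849·5696
1 = 97849·607367 − 296326·200557
1 = −296326·3237392 + 1579479·607367
1 = 1579479·7082151 − 3455284·3237392
Hence 3237392⁻¹ ≡ -3455284 ≡ 3626867 (mod 7082151).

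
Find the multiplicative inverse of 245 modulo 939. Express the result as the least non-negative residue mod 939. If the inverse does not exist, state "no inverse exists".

23

Extended Euclidean algorithm:
939 = 3*245 + 204
245 = 1*204 + 41
204 = 4*41 + 40
41 = 1*40 + 1
40 = 40*1 + 0
The gcd is 1. Working backward:
1 = 41 − 40
1 = −204 + 5·41
1 = 5·245 − 6·204
1 = −6·939 + 23·245
So 245·23 ≡ 1 (mod 939).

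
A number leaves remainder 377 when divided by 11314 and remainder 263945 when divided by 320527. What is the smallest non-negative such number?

1693287559

Write x = 377 + 11314·k. Then 11314·k ≡ 263945 − 377 ≡ 263568 (mod 320527).
Need 11314⁻¹ mod 320527. Extended Euclid on (320527, 11314):
320527 = 28×11314 + 3735
11314 = 3×3735 + 109
3735 = 34×109 + 29
109 = 3×29 + 22
29 = 1×22 + 7
22 = 3×7 + 1
7 = 7×1 + 0
Back-substitute:
1 = 22 − 3·7
1 = −3·29 + 4·22
1 = 4·109 − 15·29
1 = −15·3735 + 514·109
1 = 514·11314 − 1557·3735
1 = −1557·320527 + 44110·11314
11314⁻¹ ≡ 44110 (mod 320527), so k ≡ 44110·263568 ≡ 149663 (mod 320527).
x = 377 + 11314·149663 = 1693287559.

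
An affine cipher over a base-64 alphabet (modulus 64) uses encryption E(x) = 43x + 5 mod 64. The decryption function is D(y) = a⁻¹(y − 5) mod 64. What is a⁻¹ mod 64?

3

Run Euclid on (64, 43):
64 = 1×43 + 21
43 = 2×21 + 1
21 = 21×1 + 0
The gcd is 1. Working backward:
1 = 43 − 2·21
1 = −2·64 + 3·43
So 43·3 ≡ 1 (mod 64).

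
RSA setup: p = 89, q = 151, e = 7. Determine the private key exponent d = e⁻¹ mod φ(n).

7543

φ(n) = (p−1)(q−1) = 88·150 = 13200.
Need d with 7·d ≡ 1 (mod 13200). Apply the extended Euclidean algorithm:
13200 = 1885·7 + 5
7 = 1·5 + 2
5 = 2·2 + 1
2 = 2·1 + 0
Back-substitute:
1 = 5 − 2·2
1 = −2·7 + 3·5
1 = 3·13200 − 5657·7
So 7·(-5657) ≡ 1 (mod 13200), hence d ≡ -5657 ≡ 7543 (mod 13200).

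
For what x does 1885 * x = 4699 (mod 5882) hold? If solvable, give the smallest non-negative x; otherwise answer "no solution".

2555

First find gcd(1885, 5882):
5882 = 3×1885 + 227
1885 = 8×227 + 69
227 = 3×69 + 20
69 = 3×20 + 9
20 = 2×9 + 2
9 = 4×2 + 1
2 = 2×1 + 0
gcd = 1, so a unique solution mod 5882 exists.
Back-substitute for the Bézout coefficients:
1 = 9 − 4·2
1 = −4·20 + 9·9
1 = 9·69 − 31·20
1 = −31·227 + 102·69
1 = 102·1885 − 847·227
1 = −847·5882 + 2643·1885
So 1885·(2643) ≡ 1 (mod 5882), giving 1885⁻¹ ≡ 2643.
x ≡ 1885⁻¹·4699 ≡ 2643·4699 ≡ 2555 (mod 5882).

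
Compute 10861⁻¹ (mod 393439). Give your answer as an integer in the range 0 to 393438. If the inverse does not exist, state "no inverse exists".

gcd(393439, 10861) by repeated division:
393439 = 36·10861 + 2443
10861 = 4·2443 + 1089
2443 = 2·1089 + 265
1089 = 4·265 + 29
265 = 9·29 + 4
29 = 7·4 + 1
4 = 4·1 + 0
gcd = 1, so the inverse exists. Back-substitute:
1 = 29 − 7·4
1 = −7·265 + 64·29
1 = 64·1089 − 263·265
1 = −263·2443 + 590·1089
1 = 590·10861 − 2623·2443
1 = −2623·393439 + 95018·10861
So 10861·95018 ≡ 1 (mod 393439).

95018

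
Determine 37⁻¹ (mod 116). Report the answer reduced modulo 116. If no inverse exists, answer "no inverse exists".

Apply the Euclidean algorithm to 116 and 37:
116 = 3·37 + 5
37 = 7·5 + 2
5 = 2·2 + 1
2 = 2·1 + 0
Since gcd(37, 116) = 1, back-substitute to write 1 as a combination:
1 = 5 − 2·2
1 = −2·37 + 15·5
1 = 15·116 − 47·37
Hence 37⁻¹ ≡ -47 ≡ 69 (mod 116).

69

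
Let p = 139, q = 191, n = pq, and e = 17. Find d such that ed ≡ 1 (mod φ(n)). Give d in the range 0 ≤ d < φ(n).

φ(n) = (p−1)(q−1) = 138·190 = 26220.
Need d with 17·d ≡ 1 (mod 26220). Apply the extended Euclidean algorithm:
26220 = 1542·17 + 6
17 = 2·6 + 5
6 = 1·5 + 1
5 = 5·1 + 0
Back-substitute:
1 = 6 − 5
1 = −17 + 3·6
1 = 3·26220 − 4627·17
So 17·(-4627) ≡ 1 (mod 26220), hence d ≡ -4627 ≡ 21593 (mod 26220).

21593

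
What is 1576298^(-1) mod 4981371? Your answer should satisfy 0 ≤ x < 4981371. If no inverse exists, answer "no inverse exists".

Apply the Euclidean algorithm to 4981371 and 1576298:
4981371 = 3*1576298 + 252477
1576298 = 6*252477 + 61436
252477 = 4*61436 + 6733
61436 = 9*6733 + 839
6733 = 8*839 + 21
839 = 39*21 + 20
21 = 1*20 + 1
20 = 20*1 + 0
The gcd is 1. Working backward:
1 = 21 − 20
1 = −839 + 40·21
1 = 40·6733 − 321·839
1 = −321·61436 + 2929·6733
1 = 2929·252477 − 12037·61436
1 = −12037·1576298 + 75151·252477
1 = 75151·4981371 − 237490·1576298
Thus 1576298·(-237490) ≡ 1 (mod 4981371); reducing, -237490 mod 4981371 = 4743881.

4743881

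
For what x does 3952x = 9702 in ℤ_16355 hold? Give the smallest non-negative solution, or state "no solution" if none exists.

First find gcd(3952, 16355):
16355 = 4×3952 + 547
3952 = 7×547 + 123
547 = 4×123 + 55
123 = 2×55 + 13
55 = 4×13 + 3
13 = 4×3 + 1
3 = 3×1 + 0
gcd = 1, so a unique solution mod 16355 exists.
Back-substitute for the Bézout coefficients:
1 = 13 − 4·3
1 = −4·55 + 17·13
1 = 17·123 − 38·55
1 = −38·547 + 169·123
1 = 169·3952 − 1221·547
1 = −1221·16355 + 5053·3952
So 3952·(5053) ≡ 1 (mod 16355), giving 3952⁻¹ ≡ 5053.
x ≡ 3952⁻¹·9702 ≡ 5053·9702 ≡ 8271 (mod 16355).

8271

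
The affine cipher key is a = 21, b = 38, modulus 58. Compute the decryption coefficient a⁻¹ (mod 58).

gcd(58, 21) by repeated division:
58 = 2·21 + 16
21 = 1·16 + 5
16 = 3·5 + 1
5 = 5·1 + 0
The gcd is 1. Working backward:
1 = 16 − 3·5
1 = −3·21 + 4·16
1 = 4·58 − 11·21
Thus 21·(-11) ≡ 1 (mod 58); reducing, -11 mod 58 = 47.

47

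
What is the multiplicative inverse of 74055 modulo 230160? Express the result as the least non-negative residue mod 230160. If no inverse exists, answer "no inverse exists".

Compute gcd(74055, 230160):
230160 = 3×74055 + 7995
74055 = 9×7995 + 2100
7995 = 3×2100 + 1695
2100 = 1×1695 + 405
1695 = 4×405 + 75
405 = 5×75 + 30
75 = 2×30 + 15
30 = 2×15 + 0
gcd(74055, 230160) = 15 ≠ 1, so 74055 has no multiplicative inverse modulo 230160.

no inverse exists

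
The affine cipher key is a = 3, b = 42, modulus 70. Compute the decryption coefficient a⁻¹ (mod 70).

47

Apply the Euclidean algorithm to 70 and 3:
70 = 23*3 + 1
3 = 3*1 + 0
gcd = 1, so the inverse exists. Back-substitute:
1 = 70 − 23·3
So 3·(-23) ≡ 1 (mod 70), and -23 ≡ 47 (mod 70).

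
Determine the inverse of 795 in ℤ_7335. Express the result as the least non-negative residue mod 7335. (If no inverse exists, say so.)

Euclidean algorithm on 7335, 795:
7335 = 9×795 + 180
795 = 4×180 + 75
180 = 2×75 + 30
75 = 2×30 + 15
30 = 2×15 + 0
Since gcd = 15 > 1, 795 is not a unit mod 7335.

no inverse exists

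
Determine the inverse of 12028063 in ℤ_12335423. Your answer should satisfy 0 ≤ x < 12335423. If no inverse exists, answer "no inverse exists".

Apply the Euclidean algorithm to 12335423 and 12028063:
12335423 = 1×12028063 + 307360
12028063 = 39×307360 + 41023
307360 = 7×41023 + 20199
41023 = 2×20199 + 625
20199 = 32×625 + 199
625 = 3×199 + 28
199 = 7×28 + 3
28 = 9×3 + 1
3 = 3×1 + 0
Since gcd(12028063, 12335423) = 1, back-substitute to write 1 as a combination:
1 = 28 − 9·3
1 = −9·199 + 64·28
1 = 64·625 − 201·199
1 = −201·20199 + 6496·625
1 = 6496·41023 − 13193·20199
1 = −13193·307360 + 98847·41023
1 = 98847·12028063 − 3868226·307360
1 = −3868226·12335423 + 3967073·12028063
So 12028063·3967073 ≡ 1 (mod 12335423).

3967073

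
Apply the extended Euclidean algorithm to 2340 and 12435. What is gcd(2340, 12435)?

15

Apply Euclid's algorithm to 12435 and 2340:
12435 = 5*2340 + 735
2340 = 3*735 + 135
735 = 5*135 + 60
135 = 2*60 + 15
60 = 4*15 + 0
gcd(2340, 12435) = 15.
Express as a combination:
15 = 135 − 2·60
15 = −2·735 + 11·135
15 = 11·2340 − 35·735
15 = −35·12435 + 186·2340
So 15 = (-35)·12435 + (186)·2340.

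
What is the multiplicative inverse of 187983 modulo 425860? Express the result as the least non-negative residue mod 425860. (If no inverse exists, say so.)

355367

Run Euclid on (425860, 187983):
425860 = 2·187983 + 49894
187983 = 3·49894 + 38301
49894 = 1·38301 + 11593
38301 = 3·11593 + 3522
11593 = 3·3522 + 1027
3522 = 3·1027 + 441
1027 = 2·441 + 145
441 = 3·145 + 6
145 = 24·6 + 1
6 = 6·1 + 0
The gcd is 1. Working backward:
1 = 145 − 24·6
1 = −24·441 + 73·145
1 = 73·1027 − 170·441
1 = −170·3522 + 583·1027
1 = 583·11593 − 1919·3522
1 = −1919·38301 + 6340·11593
1 = 6340·49894 − 8259·38301
1 = −8259·187983 + 31117·49894
1 = 31117·425860 − 70493·187983
Hence 187983⁻¹ ≡ -70493 ≡ 355367 (mod 425860).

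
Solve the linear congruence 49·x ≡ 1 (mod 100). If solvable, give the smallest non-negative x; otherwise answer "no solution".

First find gcd(49, 100):
100 = 2×49 + 2
49 = 24×2 + 1
2 = 2×1 + 0
gcd = 1, so a unique solution mod 100 exists.
Back-substitute for the Bézout coefficients:
1 = 49 − 24·2
1 = −24·100 + 49·49
So 49·(49) ≡ 1 (mod 100), giving 49⁻¹ ≡ 49.
x ≡ 49⁻¹·1 ≡ 49·1 ≡ 49 (mod 100).

49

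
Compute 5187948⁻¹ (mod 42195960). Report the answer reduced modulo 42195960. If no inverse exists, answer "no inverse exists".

Compute gcd(5187948, 42195960):
42195960 = 8×5187948 + 692376
5187948 = 7×692376 + 341316
692376 = 2×341316 + 9744
341316 = 35×9744 + 276
9744 = 35×276 + 84
276 = 3×84 + 24
84 = 3×24 + 12
24 = 2×12 + 0
gcd(5187948, 42195960) = 12 ≠ 1, so 5187948 has no multiplicative inverse modulo 42195960.

no inverse exists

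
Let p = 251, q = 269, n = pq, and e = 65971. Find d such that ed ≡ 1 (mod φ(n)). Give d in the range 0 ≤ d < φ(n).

φ(n) = (p−1)(q−1) = 250·268 = 67000.
Need d with 65971·d ≡ 1 (mod 67000). Apply the extended Euclidean algorithm:
67000 = 1*65971 + 1029
65971 = 64*1029 + 115
1029 = 8*115 + 109
115 = 1*109 + 6
109 = 18*6 + 1
6 = 6*1 + 0
Back-substitute:
1 = 109 − 18·6
1 = −18·115 + 19·109
1 = 19·1029 − 170·115
1 = −170·65971 + 10899·1029
1 = 10899·67000 − 11069·65971
So 65971·(-11069) ≡ 1 (mod 67000), hence d ≡ -11069 ≡ 55931 (mod 67000).

55931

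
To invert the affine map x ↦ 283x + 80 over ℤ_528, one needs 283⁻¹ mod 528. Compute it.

403

Run Euclid on (528, 283):
528 = 1×283 + 245
283 = 1×245 + 38
245 = 6×38 + 17
38 = 2×17 + 4
17 = 4×4 + 1
4 = 4×1 + 0
The gcd is 1. Working backward:
1 = 17 − 4·4
1 = −4·38 + 9·17
1 = 9·245 − 58·38
1 = −58·283 + 67·245
1 = 67·528 − 125·283
So 283·(-125) ≡ 1 (mod 528), and -125 ≡ 403 (mod 528).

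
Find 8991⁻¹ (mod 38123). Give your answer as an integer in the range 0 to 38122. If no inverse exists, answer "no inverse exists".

32861

Run Euclid on (38123, 8991):
38123 = 4×8991 + 2159
8991 = 4×2159 + 355
2159 = 6×355 + 29
355 = 12×29 + 7
29 = 4×7 + 1
7 = 7×1 + 0
gcd = 1, so the inverse exists. Back-substitute:
1 = 29 − 4·7
1 = −4·355 + 49·29
1 = 49·2159 − 298·355
1 = −298·8991 + 1241·2159
1 = 1241·38123 − 5262·8991
Hence 8991⁻¹ ≡ -5262 ≡ 32861 (mod 38123).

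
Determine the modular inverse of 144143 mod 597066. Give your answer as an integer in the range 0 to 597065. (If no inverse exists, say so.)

458477

Run Euclid on (597066, 144143):
597066 = 4×144143 + 20494
144143 = 7×20494 + 685
20494 = 29×685 + 629
685 = 1×629 + 56
629 = 11×56 + 13
56 = 4×13 + 4
13 = 3×4 + 1
4 = 4×1 + 0
The gcd is 1. Working backward:
1 = 13 − 3·4
1 = −3·56 + 13·13
1 = 13·629 − 146·56
1 = −146·685 + 159·629
1 = 159·20494 − 4757·685
1 = −4757·144143 + 33458·20494
1 = 33458·597066 − 138589·144143
Thus 144143·(-138589) ≡ 1 (mod 597066); reducing, -138589 mod 597066 = 458477.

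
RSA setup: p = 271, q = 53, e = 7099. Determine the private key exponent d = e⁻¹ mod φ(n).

10219

φ(n) = (p−1)(q−1) = 270·52 = 14040.
Need d with 7099·d ≡ 1 (mod 14040). Apply the extended Euclidean algorithm:
14040 = 1·7099 + 6941
7099 = 1·6941 + 158
6941 = 43·158 + 147
158 = 1·147 + 11
147 = 13·11 + 4
11 = 2·4 + 3
4 = 1·3 + 1
3 = 3·1 + 0
Back-substitute:
1 = 4 − 3
1 = −11 + 3·4
1 = 3·147 − 40·11
1 = −40·158 + 43·147
1 = 43·6941 − 1889·158
1 = −1889·7099 + 1932·6941
1 = 1932·14040 − 3821·7099
So 7099·(-3821) ≡ 1 (mod 14040), hence d ≡ -3821 ≡ 10219 (mod 14040).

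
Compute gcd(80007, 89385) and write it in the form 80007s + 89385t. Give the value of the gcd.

Apply Euclid's algorithm to 89385 and 80007:
89385 = 1·80007 + 9378
80007 = 8·9378 + 4983
9378 = 1·4983 + 4395
4983 = 1·4395 + 588
4395 = 7·588 + 279
588 = 2·279 + 30
279 = 9·30 + 9
30 = 3·9 + 3
9 = 3·3 + 0
gcd(80007, 89385) = 3.
Working backward:
3 = 30 − 3·9
3 = −3·279 + 28·30
3 = 28·588 − 59·279
3 = −59·4395 + 441·588
3 = 441·4983 − 500·4395
3 = −500·9378 + 941·4983
3 = 941·80007 − 8028·9378
3 = −8028·89385 + 8969·80007
So 3 = (-8028)·89385 + (8969)·80007.

3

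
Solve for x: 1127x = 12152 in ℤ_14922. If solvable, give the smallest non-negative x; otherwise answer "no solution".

First find gcd(1127, 14922):
14922 = 13×1127 + 271
1127 = 4×271 + 43
271 = 6×43 + 13
43 = 3×13 + 4
13 = 3×4 + 1
4 = 4×1 + 0
gcd = 1, so a unique solution mod 14922 exists.
Back-substitute for the Bézout coefficients:
1 = 13 − 3·4
1 = −3·43 + 10·13
1 = 10·271 − 63·43
1 = −63·1127 + 262·271
1 = 262·14922 − 3469·1127
So 1127·(-3469) ≡ 1 (mod 14922), giving 1127⁻¹ ≡ 11453.
x ≡ 1127⁻¹·12152 ≡ 11453·12152 ≡ 14284 (mod 14922).

14284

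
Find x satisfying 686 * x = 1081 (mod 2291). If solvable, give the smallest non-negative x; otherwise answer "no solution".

1107

First find gcd(686, 2291):
2291 = 3×686 + 233
686 = 2×233 + 220
233 = 1×220 + 13
220 = 16×13 + 12
13 = 1×12 + 1
12 = 12×1 + 0
gcd = 1, so a unique solution mod 2291 exists.
Back-substitute for the Bézout coefficients:
1 = 13 − 12
1 = −220 + 17·13
1 = 17·233 − 18·220
1 = −18·686 + 53·233
1 = 53·2291 − 177·686
So 686·(-177) ≡ 1 (mod 2291), giving 686⁻¹ ≡ 2114.
x ≡ 686⁻¹·1081 ≡ 2114·1081 ≡ 1107 (mod 2291).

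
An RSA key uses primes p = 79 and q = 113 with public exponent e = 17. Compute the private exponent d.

φ(n) = (p−1)(q−1) = 78·112 = 8736.
Need d with 17·d ≡ 1 (mod 8736). Apply the extended Euclidean algorithm:
8736 = 513×17 + 15
17 = 1×15 + 2
15 = 7×2 + 1
2 = 2×1 + 0
Back-substitute:
1 = 15 − 7·2
1 = −7·17 + 8·15
1 = 8·8736 − 4111·17
So 17·(-4111) ≡ 1 (mod 8736), hence d ≡ -4111 ≡ 4625 (mod 8736).

4625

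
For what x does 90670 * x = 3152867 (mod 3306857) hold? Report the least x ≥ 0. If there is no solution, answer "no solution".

First find gcd(90670, 3306857):
3306857 = 36×90670 + 42737
90670 = 2×42737 + 5196
42737 = 8×5196 + 1169
5196 = 4×1169 + 520
1169 = 2×520 + 129
520 = 4×129 + 4
129 = 32×4 + 1
4 = 4×1 + 0
gcd = 1, so a unique solution mod 3306857 exists.
Back-substitute for the Bézout coefficients:
1 = 129 − 32·4
1 = −32·520 + 129·129
1 = 129·1169 − 290·520
1 = −290·5196 + 1289·1169
1 = 1289·42737 − 10602·5196
1 = −10602·90670 + 22493·42737
1 = 22493·3306857 − 820350·90670
So 90670·(-820350) ≡ 1 (mod 3306857), giving 90670⁻¹ ≡ 2486507.
x ≡ 90670⁻¹·3152867 ≡ 2486507·3152867 ≡ 452243 (mod 3306857).

452243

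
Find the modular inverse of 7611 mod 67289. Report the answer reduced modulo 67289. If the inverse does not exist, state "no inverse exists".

60004

Apply the Euclidean algorithm to 67289 and 7611:
67289 = 8·7611 + 6401
7611 = 1·6401 + 1210
6401 = 5·1210 + 351
1210 = 3·351 + 157
351 = 2·157 + 37
157 = 4·37 + 9
37 = 4·9 + 1
9 = 9·1 + 0
The gcd is 1. Working backward:
1 = 37 − 4·9
1 = −4·157 + 17·37
1 = 17·351 − 38·157
1 = −38·1210 + 131·351
1 = 131·6401 − 693·1210
1 = −693·7611 + 824·6401
1 = 824·67289 − 7285·7611
Hence 7611⁻¹ ≡ -7285 ≡ 60004 (mod 67289).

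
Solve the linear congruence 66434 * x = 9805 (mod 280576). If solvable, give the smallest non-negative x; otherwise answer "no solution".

gcd(66434, 280576):
280576 = 4·66434 + 14840
66434 = 4·14840 + 7074
14840 = 2·7074 + 692
7074 = 10·692 + 154
692 = 4·154 + 76
154 = 2·76 + 2
76 = 38·2 + 0
gcd = 2, but 2 ∤ 9805, so the congruence has no solution.

no solution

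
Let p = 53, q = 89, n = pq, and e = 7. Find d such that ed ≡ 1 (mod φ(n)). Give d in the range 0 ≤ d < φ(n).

φ(n) = (p−1)(q−1) = 52·88 = 4576.
Need d with 7·d ≡ 1 (mod 4576). Apply the extended Euclidean algorithm:
4576 = 653·7 + 5
7 = 1·5 + 2
5 = 2·2 + 1
2 = 2·1 + 0
Back-substitute:
1 = 5 − 2·2
1 = −2·7 + 3·5
1 = 3·4576 − 1961·7
So 7·(-1961) ≡ 1 (mod 4576), hence d ≡ -1961 ≡ 2615 (mod 4576).

2615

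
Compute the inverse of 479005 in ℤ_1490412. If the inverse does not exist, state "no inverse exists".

666313

Apply the Euclidean algorithm to 1490412 and 479005:
1490412 = 3·479005 + 53397
479005 = 8·53397 + 51829
53397 = 1·51829 + 1568
51829 = 33·1568 + 85
1568 = 18·85 + 38
85 = 2·38 + 9
38 = 4·9 + 2
9 = 4·2 + 1
2 = 2·1 + 0
gcd = 1, so the inverse exists. Back-substitute:
1 = 9 − 4·2
1 = −4·38 + 17·9
1 = 17·85 − 38·38
1 = −38·1568 + 701·85
1 = 701·51829 − 23171·1568
1 = −23171·53397 + 23872·51829
1 = 23872·479005 − 214147·53397
1 = −214147·1490412 + 666313·479005
So 479005·666313 ≡ 1 (mod 1490412).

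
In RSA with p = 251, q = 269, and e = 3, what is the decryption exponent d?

φ(n) = (p−1)(q−1) = 250·268 = 67000.
Need d with 3·d ≡ 1 (mod 67000). Apply the extended Euclidean algorithm:
67000 = 22333*3 + 1
3 = 3*1 + 0
Back-substitute:
1 = 67000 − 22333·3
So 3·(-22333) ≡ 1 (mod 67000), hence d ≡ -22333 ≡ 44667 (mod 67000).

44667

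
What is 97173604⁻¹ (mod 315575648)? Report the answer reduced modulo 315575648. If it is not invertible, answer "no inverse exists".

no inverse exists

Euclidean algorithm on 315575648, 97173604:
315575648 = 3*97173604 + 24054836
97173604 = 4*24054836 + 954260
24054836 = 25*954260 + 198336
954260 = 4*198336 + 160916
198336 = 1*160916 + 37420
160916 = 4*37420 + 11236
37420 = 3*11236 + 3712
11236 = 3*3712 + 100
3712 = 37*100 + 12
100 = 8*12 + 4
12 = 3*4 + 0
The gcd is 4, not 1, hence no inverse exists.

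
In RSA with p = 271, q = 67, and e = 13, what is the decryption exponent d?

φ(n) = (p−1)(q−1) = 270·66 = 17820.
Need d with 13·d ≡ 1 (mod 17820). Apply the extended Euclidean algorithm:
17820 = 1370·13 + 10
13 = 1·10 + 3
10 = 3·3 + 1
3 = 3·1 + 0
Back-substitute:
1 = 10 − 3·3
1 = −3·13 + 4·10
1 = 4·17820 − 5483·13
So 13·(-5483) ≡ 1 (mod 17820), hence d ≡ -5483 ≡ 12337 (mod 17820).

12337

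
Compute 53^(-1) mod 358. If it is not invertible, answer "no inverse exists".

Apply the Euclidean algorithm to 358 and 53:
358 = 6×53 + 40
53 = 1×40 + 13
40 = 3×13 + 1
13 = 13×1 + 0
gcd = 1, so the inverse exists. Back-substitute:
1 = 40 − 3·13
1 = −3·53 + 4·40
1 = 4·358 − 27·53
So 53·(-27) ≡ 1 (mod 358), and -27 ≡ 331 (mod 358).

331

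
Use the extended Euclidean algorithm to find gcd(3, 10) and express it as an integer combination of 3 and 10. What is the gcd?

1

Apply Euclid's algorithm to 10 and 3:
10 = 3*3 + 1
3 = 3*1 + 0
gcd(3, 10) = 1.
Express as a combination:
1 = 10 − 3·3
So 1 = (1)·10 + (-3)·3.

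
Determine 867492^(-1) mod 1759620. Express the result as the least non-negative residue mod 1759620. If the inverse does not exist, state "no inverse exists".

Compute gcd(867492, 1759620):
1759620 = 2×867492 + 24636
867492 = 35×24636 + 5232
24636 = 4×5232 + 3708
5232 = 1×3708 + 1524
3708 = 2×1524 + 660
1524 = 2×660 + 204
660 = 3×204 + 48
204 = 4×48 + 12
48 = 4×12 + 0
The gcd is 12, not 1, hence no inverse exists.

no inverse exists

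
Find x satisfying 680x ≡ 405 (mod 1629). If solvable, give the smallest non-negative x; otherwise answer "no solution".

First find gcd(680, 1629):
1629 = 2*680 + 269
680 = 2*269 + 142
269 = 1*142 + 127
142 = 1*127 + 15
127 = 8*15 + 7
15 = 2*7 + 1
7 = 7*1 + 0
gcd = 1, so a unique solution mod 1629 exists.
Back-substitute for the Bézout coefficients:
1 = 15 − 2·7
1 = −2·127 + 17·15
1 = 17·142 − 19·127
1 = −19·269 + 36·142
1 = 36·680 − 91·269
1 = −91·1629 + 218·680
So 680·(218) ≡ 1 (mod 1629), giving 680⁻¹ ≡ 218.
x ≡ 680⁻¹·405 ≡ 218·405 ≡ 324 (mod 1629).

324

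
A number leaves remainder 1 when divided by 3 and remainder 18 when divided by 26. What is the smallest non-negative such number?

70

Write x = 1 + 3·k. Then 3·k ≡ 18 − 1 ≡ 17 (mod 26).
Need 3⁻¹ mod 26. Extended Euclid on (26, 3):
26 = 8×3 + 2
3 = 1×2 + 1
2 = 2×1 + 0
Back-substitute:
1 = 3 − 2
1 = −26 + 9·3
3⁻¹ ≡ 9 (mod 26), so k ≡ 9·17 ≡ 23 (mod 26).
x = 1 + 3·23 = 70.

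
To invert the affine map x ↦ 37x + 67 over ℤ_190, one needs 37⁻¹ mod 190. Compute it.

113

gcd(190, 37) by repeated division:
190 = 5×37 + 5
37 = 7×5 + 2
5 = 2×2 + 1
2 = 2×1 + 0
gcd = 1, so the inverse exists. Back-substitute:
1 = 5 − 2·2
1 = −2·37 + 15·5
1 = 15·190 − 77·37
Hence 37⁻¹ ≡ -77 ≡ 113 (mod 190).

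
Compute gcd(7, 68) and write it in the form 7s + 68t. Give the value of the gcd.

1

Repeated division:
68 = 9*7 + 5
7 = 1*5 + 2
5 = 2*2 + 1
2 = 2*1 + 0
gcd(7, 68) = 1.
Back-substituting:
1 = 5 − 2·2
1 = −2·7 + 3·5
1 = 3·68 − 29·7
So 1 = (3)·68 + (-29)·7.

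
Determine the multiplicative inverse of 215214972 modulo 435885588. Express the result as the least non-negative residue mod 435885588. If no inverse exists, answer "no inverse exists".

no inverse exists

Compute gcd(215214972, 435885588):
435885588 = 2*215214972 + 5455644
215214972 = 39*5455644 + 2444856
5455644 = 2*2444856 + 565932
2444856 = 4*565932 + 181128
565932 = 3*181128 + 22548
181128 = 8*22548 + 744
22548 = 30*744 + 228
744 = 3*228 + 60
228 = 3*60 + 48
60 = 1*48 + 12
48 = 4*12 + 0
The gcd is 12, not 1, hence no inverse exists.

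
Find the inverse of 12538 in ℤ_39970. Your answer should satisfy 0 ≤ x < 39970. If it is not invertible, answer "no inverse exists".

no inverse exists

Euclidean algorithm on 39970, 12538:
39970 = 3*12538 + 2356
12538 = 5*2356 + 758
2356 = 3*758 + 82
758 = 9*82 + 20
82 = 4*20 + 2
20 = 10*2 + 0
gcd(12538, 39970) = 2 ≠ 1, so 12538 has no multiplicative inverse modulo 39970.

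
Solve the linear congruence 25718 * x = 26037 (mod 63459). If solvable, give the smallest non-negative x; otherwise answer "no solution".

5733

First find gcd(25718, 63459):
63459 = 2×25718 + 12023
25718 = 2×12023 + 1672
12023 = 7×1672 + 319
1672 = 5×319 + 77
319 = 4×77 + 11
77 = 7×11 + 0
gcd = 11 and 11 | 26037, so solutions exist. Divide through by 11: 2338x ≡ 2367 (mod 5769).
Now find 2338⁻¹ mod 5769:
5769 = 2×2338 + 1093
2338 = 2×1093 + 152
1093 = 7×152 + 29
152 = 5×29 + 7
29 = 4×7 + 1
7 = 7×1 + 0
Back-substitute:
1 = 29 − 4·7
1 = −4·152 + 21·29
1 = 21·1093 − 151·152
1 = −151·2338 + 323·1093
1 = 323·5769 − 797·2338
So 2338·(-797) ≡ 1 (mod 5769), i.e. 2338⁻¹ ≡ 4972.
Then x ≡ 4972·2367 ≡ 5733 (mod 5769); the smallest non-negative solution is x = 5733.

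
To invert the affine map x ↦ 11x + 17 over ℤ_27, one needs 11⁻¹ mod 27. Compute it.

Extended Euclidean algorithm:
27 = 2*11 + 5
11 = 2*5 + 1
5 = 5*1 + 0
Since gcd(11, 27) = 1, back-substitute to write 1 as a combination:
1 = 11 − 2·5
1 = −2·27 + 5·11
So 11·5 ≡ 1 (mod 27).

5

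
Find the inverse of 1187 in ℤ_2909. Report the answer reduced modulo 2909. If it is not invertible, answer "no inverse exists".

2735

gcd(2909, 1187) by repeated division:
2909 = 2*1187 + 535
1187 = 2*535 + 117
535 = 4*117 + 67
117 = 1*67 + 50
67 = 1*50 + 17
50 = 2*17 + 16
17 = 1*16 + 1
16 = 16*1 + 0
Since gcd(1187, 2909) = 1, back-substitute to write 1 as a combination:
1 = 17 − 16
1 = −50 + 3·17
1 = 3·67 − 4·50
1 = −4·117 + 7·67
1 = 7·535 − 32·117
1 = −32·1187 + 71·535
1 = 71·2909 − 174·1187
Thus 1187·(-174) ≡ 1 (mod 2909); reducing, -174 mod 2909 = 2735.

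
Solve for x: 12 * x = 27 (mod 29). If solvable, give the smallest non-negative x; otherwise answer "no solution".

First find gcd(12, 29):
29 = 2·12 + 5
12 = 2·5 + 2
5 = 2·2 + 1
2 = 2·1 + 0
gcd = 1, so a unique solution mod 29 exists.
Back-substitute for the Bézout coefficients:
1 = 5 − 2·2
1 = −2·12 + 5·5
1 = 5·29 − 12·12
So 12·(-12) ≡ 1 (mod 29), giving 12⁻¹ ≡ 17.
x ≡ 12⁻¹·27 ≡ 17·27 ≡ 24 (mod 29).

24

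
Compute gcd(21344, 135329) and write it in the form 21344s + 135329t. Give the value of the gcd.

1

Repeated division:
135329 = 6*21344 + 7265
21344 = 2*7265 + 6814
7265 = 1*6814 + 451
6814 = 15*451 + 49
451 = 9*49 + 10
49 = 4*10 + 9
10 = 1*9 + 1
9 = 9*1 + 0
gcd(21344, 135329) = 1.
Express as a combination:
1 = 10 − 9
1 = −49 + 5·10
1 = 5·451 − 46·49
1 = −46·6814 + 695·451
1 = 695·7265 − 741·6814
1 = −741·21344 + 2177·7265
1 = 2177·135329 − 13803·21344
So 1 = (2177)·135329 + (-13803)·21344.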